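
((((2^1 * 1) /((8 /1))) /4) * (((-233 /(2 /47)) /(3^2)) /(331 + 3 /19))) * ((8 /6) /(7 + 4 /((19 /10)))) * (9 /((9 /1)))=-3953311 /235119456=-0.02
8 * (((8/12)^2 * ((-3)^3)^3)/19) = -69984/19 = -3683.37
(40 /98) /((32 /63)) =45 /56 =0.80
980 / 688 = 245 / 172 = 1.42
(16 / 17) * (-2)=-32 / 17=-1.88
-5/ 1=-5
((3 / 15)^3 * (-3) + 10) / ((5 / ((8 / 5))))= 9976 / 3125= 3.19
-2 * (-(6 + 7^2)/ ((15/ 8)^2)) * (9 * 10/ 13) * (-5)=-14080/ 13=-1083.08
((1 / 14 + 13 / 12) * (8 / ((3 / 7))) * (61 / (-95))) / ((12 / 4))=-11834 / 2565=-4.61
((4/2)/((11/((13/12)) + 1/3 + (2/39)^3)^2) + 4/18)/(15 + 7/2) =1674693485032/128872557577197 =0.01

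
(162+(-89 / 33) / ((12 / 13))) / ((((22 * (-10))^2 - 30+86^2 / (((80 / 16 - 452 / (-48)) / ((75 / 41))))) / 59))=5272517713 / 27699788952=0.19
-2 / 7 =-0.29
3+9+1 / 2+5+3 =41 / 2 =20.50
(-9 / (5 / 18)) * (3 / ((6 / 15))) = -243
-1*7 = -7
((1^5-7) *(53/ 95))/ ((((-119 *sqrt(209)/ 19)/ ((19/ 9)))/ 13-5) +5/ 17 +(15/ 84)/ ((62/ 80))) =236323413289236/ 144259576706929-60252802749594 *sqrt(209)/ 721297883534645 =0.43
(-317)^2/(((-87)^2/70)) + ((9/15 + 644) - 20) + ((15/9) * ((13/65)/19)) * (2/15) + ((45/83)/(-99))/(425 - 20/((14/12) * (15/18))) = 1553.95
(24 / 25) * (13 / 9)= 104 / 75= 1.39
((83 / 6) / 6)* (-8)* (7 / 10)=-581 / 45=-12.91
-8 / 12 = -0.67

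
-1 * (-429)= 429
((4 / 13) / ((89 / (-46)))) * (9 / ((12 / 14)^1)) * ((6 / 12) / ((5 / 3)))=-2898 / 5785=-0.50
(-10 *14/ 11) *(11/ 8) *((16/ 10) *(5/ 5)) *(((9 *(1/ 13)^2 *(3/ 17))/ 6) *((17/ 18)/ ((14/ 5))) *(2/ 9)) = -5/ 1521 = -0.00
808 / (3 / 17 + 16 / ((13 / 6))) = 106.86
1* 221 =221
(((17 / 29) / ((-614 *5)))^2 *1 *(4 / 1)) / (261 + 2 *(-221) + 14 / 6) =-867 / 1062129680600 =-0.00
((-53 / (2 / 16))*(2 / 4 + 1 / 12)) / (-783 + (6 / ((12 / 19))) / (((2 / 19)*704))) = 0.32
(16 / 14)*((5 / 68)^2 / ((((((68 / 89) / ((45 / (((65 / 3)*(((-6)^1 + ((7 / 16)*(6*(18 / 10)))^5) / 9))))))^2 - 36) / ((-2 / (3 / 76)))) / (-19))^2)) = 13437604192504464105173805957120000000000000000000000 / 197918516619530413586784204884728185594802628089092507223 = 0.00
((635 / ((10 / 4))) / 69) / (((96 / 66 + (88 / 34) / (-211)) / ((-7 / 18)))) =-35077273 / 35339868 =-0.99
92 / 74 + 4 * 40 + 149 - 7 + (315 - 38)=21469 / 37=580.24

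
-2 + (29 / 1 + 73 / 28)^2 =781657 / 784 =997.01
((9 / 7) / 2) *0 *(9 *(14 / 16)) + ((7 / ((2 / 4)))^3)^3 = 20661046784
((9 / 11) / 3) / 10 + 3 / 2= 84 / 55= 1.53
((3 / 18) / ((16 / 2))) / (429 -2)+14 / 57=31889 / 129808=0.25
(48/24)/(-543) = -2/543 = -0.00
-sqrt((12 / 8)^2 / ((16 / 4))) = -3 / 4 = -0.75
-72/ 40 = -9/ 5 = -1.80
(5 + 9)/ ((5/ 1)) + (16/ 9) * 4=446/ 45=9.91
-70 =-70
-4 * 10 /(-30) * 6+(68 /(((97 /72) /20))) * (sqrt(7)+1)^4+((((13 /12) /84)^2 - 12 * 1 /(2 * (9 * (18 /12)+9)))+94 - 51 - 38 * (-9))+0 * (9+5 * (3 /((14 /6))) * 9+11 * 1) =3133440 * sqrt(7) /97+45960309514541 /492791040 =178732.35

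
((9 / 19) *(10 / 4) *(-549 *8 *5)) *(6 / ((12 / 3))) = -741150 / 19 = -39007.89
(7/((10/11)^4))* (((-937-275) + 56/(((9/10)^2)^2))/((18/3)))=-189394233721/98415000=-1924.44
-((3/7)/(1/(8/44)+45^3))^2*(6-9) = 108/1627734533929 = 0.00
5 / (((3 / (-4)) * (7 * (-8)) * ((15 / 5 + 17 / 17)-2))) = 5 / 84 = 0.06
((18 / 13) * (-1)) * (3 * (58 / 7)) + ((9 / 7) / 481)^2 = -390181347 / 11336689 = -34.42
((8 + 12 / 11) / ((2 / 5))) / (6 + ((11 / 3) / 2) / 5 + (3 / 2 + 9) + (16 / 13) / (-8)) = 1.36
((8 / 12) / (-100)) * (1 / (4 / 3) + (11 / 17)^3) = -20063 / 2947800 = -0.01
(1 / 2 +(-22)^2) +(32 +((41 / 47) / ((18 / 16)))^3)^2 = 17627289528499829273 / 11457033947318178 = 1538.56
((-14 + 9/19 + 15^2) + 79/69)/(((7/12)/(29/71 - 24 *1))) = -1867578100/217189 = -8598.86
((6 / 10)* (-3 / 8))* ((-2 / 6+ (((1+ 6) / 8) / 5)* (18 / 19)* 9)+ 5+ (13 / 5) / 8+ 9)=-105909 / 30400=-3.48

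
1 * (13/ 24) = 13/ 24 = 0.54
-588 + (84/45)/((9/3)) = -26432/45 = -587.38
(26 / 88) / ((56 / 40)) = 65 / 308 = 0.21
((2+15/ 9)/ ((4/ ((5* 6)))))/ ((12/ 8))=55/ 3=18.33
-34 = -34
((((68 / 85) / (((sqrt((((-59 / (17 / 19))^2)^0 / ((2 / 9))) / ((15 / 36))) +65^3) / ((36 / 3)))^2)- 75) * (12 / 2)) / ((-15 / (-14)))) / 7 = -42660067960206160779187884 / 711001132684583106655205- 759283200 * sqrt(30) / 142200226536916621331041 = -60.00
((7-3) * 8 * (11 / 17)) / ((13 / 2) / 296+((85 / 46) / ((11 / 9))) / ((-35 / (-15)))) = 369048064 / 11939831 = 30.91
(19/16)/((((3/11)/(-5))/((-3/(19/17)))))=935/16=58.44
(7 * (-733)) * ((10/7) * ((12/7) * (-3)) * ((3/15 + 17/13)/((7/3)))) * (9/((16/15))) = 2671785/13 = 205521.92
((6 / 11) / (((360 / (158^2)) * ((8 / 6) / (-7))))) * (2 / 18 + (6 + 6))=-2404.99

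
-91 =-91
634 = 634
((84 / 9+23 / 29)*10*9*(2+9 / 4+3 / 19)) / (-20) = -885405 / 4408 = -200.86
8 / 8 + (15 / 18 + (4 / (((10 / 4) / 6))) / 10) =419 / 150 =2.79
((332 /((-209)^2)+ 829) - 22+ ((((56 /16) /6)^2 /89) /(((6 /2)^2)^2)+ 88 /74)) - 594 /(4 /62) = -14091240169355339 /1677767640912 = -8398.80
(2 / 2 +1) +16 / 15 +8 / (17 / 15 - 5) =434 / 435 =1.00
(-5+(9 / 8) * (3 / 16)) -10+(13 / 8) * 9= -21 / 128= -0.16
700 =700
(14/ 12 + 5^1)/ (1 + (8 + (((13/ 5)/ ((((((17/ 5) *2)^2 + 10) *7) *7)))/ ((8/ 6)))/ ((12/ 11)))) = 20392624/ 29764353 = 0.69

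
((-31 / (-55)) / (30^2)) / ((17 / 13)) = 403 / 841500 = 0.00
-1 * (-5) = 5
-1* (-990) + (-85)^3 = -613135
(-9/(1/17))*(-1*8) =1224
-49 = -49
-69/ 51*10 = -230/ 17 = -13.53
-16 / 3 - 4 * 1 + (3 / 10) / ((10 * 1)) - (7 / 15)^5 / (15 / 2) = -424017581 / 45562500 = -9.31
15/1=15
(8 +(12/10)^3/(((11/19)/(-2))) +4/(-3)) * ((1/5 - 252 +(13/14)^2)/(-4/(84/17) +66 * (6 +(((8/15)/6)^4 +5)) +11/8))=-1031189518152/4282375772059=-0.24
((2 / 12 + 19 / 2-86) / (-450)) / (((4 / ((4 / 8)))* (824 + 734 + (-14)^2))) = 229 / 18943200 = 0.00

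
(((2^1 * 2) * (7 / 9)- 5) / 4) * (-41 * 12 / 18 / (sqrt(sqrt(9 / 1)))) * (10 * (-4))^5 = -35686400000 * sqrt(3) / 81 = -763094542.46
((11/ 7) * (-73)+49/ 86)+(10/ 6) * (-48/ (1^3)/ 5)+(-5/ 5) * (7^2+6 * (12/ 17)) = -1876709/ 10234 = -183.38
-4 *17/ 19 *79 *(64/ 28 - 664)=24883104/ 133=187091.01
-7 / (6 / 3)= -7 / 2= -3.50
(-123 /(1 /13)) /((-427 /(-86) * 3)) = -45838 /427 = -107.35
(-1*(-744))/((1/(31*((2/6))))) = 7688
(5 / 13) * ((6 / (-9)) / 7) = -10 / 273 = -0.04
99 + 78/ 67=100.16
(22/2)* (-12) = -132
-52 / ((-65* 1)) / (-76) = -1 / 95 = -0.01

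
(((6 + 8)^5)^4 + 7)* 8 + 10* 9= 669346043402278412484754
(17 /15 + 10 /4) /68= 109 /2040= 0.05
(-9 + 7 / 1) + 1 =-1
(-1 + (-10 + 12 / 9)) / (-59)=29 / 177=0.16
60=60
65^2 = 4225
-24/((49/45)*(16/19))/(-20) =513/392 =1.31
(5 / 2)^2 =25 / 4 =6.25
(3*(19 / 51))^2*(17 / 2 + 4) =9025 / 578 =15.61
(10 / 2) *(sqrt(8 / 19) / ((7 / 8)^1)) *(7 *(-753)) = -60240 *sqrt(38) / 19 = -19544.44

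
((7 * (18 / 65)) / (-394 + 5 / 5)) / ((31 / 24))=-1008 / 263965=-0.00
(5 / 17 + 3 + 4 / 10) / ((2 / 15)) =471 / 17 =27.71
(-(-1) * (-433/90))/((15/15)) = -433/90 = -4.81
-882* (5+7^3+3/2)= -308259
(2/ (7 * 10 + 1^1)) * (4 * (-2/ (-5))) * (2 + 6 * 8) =160/ 71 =2.25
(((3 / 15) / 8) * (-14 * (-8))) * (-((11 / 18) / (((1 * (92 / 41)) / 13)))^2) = -240623383 / 6855840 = -35.10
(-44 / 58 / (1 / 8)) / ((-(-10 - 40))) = -88 / 725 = -0.12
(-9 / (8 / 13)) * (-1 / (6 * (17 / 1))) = 39 / 272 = 0.14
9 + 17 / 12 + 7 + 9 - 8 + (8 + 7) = 401 / 12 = 33.42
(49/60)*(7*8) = 686/15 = 45.73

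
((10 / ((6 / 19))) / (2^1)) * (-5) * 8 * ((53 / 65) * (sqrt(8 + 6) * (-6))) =40280 * sqrt(14) / 13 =11593.38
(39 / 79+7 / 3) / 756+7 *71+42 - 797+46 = -18991897 / 89586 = -212.00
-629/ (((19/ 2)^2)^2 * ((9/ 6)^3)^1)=-80512/ 3518667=-0.02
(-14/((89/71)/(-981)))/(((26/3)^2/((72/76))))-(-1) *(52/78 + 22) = 137909323/857337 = 160.86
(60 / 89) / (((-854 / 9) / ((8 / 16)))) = -135 / 38003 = -0.00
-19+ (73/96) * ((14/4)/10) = -35969/1920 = -18.73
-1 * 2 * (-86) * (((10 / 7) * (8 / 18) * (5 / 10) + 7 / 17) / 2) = 67166 / 1071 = 62.71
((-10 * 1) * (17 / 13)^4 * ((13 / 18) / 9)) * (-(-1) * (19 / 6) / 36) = -7934495 / 38438712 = -0.21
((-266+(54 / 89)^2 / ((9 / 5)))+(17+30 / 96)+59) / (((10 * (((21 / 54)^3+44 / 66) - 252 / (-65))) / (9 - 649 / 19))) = 54392495517945 / 525144889642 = 103.58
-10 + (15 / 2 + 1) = -3 / 2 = -1.50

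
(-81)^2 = 6561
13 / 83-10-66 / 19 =-21001 / 1577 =-13.32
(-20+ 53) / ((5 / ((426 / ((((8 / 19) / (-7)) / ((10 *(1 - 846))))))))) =789954165 / 2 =394977082.50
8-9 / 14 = 103 / 14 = 7.36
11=11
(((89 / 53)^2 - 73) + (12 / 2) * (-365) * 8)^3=-120632986139849178218496 / 22164361129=-5442655686656.01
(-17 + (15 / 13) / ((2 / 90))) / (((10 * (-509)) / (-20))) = 0.14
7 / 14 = 1 / 2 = 0.50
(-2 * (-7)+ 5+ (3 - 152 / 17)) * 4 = 888 / 17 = 52.24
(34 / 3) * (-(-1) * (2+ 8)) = 340 / 3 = 113.33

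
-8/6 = -4/3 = -1.33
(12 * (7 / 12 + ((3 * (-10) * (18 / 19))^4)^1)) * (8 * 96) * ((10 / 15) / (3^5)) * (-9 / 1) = -522428227710464 / 3518667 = -148473335.99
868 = 868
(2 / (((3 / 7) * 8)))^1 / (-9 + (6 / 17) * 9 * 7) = 119 / 2700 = 0.04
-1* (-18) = 18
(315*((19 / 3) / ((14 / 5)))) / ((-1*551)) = -75 / 58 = -1.29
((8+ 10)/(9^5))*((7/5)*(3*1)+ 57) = 68/3645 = 0.02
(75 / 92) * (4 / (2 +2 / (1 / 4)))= 15 / 46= 0.33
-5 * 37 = -185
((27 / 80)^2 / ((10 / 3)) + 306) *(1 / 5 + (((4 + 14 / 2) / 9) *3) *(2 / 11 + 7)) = 1299217071 / 160000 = 8120.11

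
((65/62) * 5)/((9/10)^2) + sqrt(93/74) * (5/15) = sqrt(6882)/222 + 16250/2511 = 6.85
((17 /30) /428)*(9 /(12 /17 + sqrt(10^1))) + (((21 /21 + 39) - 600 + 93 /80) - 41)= -7049828561 /11752880 + 14739*sqrt(10) /11752880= -599.83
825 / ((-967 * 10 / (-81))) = 13365 / 1934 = 6.91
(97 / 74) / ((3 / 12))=194 / 37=5.24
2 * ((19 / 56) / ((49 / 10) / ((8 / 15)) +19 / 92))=1748 / 24199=0.07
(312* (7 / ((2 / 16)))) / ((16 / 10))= 10920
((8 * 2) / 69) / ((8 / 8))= 16 / 69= 0.23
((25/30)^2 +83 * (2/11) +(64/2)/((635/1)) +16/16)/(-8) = -4233517/2011680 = -2.10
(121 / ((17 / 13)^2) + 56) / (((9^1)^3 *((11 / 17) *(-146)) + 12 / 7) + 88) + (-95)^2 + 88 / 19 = 23871376287493 / 2643671666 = 9029.63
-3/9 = -1/3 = -0.33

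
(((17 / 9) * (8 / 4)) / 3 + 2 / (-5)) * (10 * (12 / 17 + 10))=42224 / 459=91.99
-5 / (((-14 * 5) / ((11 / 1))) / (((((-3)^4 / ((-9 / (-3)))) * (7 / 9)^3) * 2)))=19.96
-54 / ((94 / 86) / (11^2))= -280962 / 47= -5977.91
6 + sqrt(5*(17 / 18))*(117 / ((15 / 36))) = 6 + 234*sqrt(170) / 5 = 616.20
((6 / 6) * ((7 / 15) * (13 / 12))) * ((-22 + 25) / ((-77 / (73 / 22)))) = -0.07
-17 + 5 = -12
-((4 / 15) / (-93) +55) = -76721 / 1395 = -55.00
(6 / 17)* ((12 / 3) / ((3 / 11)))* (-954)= -4938.35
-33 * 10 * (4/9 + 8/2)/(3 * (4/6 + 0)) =-2200/3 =-733.33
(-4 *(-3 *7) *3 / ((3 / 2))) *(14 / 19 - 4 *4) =-48720 / 19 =-2564.21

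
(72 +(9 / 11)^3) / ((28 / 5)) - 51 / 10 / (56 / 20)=103731 / 9317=11.13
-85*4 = -340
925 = 925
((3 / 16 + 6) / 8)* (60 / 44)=135 / 128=1.05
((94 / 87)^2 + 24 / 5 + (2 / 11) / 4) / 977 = 5006237 / 813440430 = 0.01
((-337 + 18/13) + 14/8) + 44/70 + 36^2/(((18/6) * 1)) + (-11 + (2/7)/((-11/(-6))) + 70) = 3161539/20020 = 157.92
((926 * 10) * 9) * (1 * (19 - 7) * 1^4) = 1000080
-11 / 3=-3.67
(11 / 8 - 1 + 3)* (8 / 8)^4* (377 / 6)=3393 / 16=212.06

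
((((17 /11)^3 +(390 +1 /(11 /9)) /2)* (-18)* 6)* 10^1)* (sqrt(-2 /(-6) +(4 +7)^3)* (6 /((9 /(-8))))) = 508804800* sqrt(11982) /1331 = 41844444.03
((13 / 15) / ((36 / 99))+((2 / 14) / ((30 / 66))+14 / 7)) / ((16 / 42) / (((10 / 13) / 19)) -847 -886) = -1973 / 723908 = -0.00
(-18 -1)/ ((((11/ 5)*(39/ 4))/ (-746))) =283480/ 429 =660.79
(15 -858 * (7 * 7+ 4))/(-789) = 15153/263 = 57.62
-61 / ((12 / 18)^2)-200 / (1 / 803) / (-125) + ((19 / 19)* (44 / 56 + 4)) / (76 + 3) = 12692573 / 11060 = 1147.61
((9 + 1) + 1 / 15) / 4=151 / 60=2.52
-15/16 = -0.94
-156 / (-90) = 26 / 15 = 1.73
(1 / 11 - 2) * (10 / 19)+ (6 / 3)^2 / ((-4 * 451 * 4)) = -34459 / 34276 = -1.01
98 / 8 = 49 / 4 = 12.25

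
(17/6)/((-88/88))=-17/6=-2.83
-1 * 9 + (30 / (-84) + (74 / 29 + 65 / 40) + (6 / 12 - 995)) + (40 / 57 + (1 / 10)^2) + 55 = -2184532283 / 2314200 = -943.97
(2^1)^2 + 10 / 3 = 22 / 3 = 7.33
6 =6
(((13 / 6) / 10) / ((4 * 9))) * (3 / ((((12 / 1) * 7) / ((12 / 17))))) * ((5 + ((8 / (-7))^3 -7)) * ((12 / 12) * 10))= -7787 / 1469412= -0.01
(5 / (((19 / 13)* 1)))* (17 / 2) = 1105 / 38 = 29.08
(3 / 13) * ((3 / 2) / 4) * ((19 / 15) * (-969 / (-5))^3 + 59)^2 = 37356435995440998402 / 5078125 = 7356344319102.23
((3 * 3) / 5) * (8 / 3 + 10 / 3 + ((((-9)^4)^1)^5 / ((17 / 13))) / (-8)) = -1422446858709660662373 / 680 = -2091833615749500974.08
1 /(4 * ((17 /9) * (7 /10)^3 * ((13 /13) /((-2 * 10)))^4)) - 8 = 359953352 /5831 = 61730.98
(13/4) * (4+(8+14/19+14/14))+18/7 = 25119/532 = 47.22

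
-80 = -80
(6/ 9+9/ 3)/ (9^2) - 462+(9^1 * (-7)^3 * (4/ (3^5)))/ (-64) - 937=-5436049/ 3888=-1398.16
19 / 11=1.73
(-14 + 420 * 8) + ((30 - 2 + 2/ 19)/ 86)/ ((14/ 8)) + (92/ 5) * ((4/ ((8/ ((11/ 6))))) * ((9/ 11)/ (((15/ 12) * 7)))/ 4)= 478477423/ 142975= 3346.58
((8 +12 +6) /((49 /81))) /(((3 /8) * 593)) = 5616 /29057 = 0.19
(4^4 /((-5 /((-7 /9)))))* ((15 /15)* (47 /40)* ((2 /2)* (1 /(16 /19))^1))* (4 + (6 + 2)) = 50008 /75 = 666.77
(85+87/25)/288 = 553/1800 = 0.31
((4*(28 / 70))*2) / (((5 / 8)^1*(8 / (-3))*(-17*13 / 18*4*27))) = 8 / 5525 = 0.00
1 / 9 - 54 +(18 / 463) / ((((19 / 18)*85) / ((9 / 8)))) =-725306089 / 13459410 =-53.89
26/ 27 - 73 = -1945/ 27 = -72.04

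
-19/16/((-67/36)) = 171/268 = 0.64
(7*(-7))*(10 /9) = -490 /9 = -54.44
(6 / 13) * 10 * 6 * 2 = 720 / 13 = 55.38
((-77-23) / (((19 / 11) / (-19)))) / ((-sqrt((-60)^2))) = -55 / 3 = -18.33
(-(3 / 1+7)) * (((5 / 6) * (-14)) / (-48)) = -175 / 72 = -2.43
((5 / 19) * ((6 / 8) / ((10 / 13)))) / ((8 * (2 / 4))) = 39 / 608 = 0.06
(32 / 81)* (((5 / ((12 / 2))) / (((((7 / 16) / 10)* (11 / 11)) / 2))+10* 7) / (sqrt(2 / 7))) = 36320* sqrt(14) / 1701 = 79.89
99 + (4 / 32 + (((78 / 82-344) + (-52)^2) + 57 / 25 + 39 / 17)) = 343572257 / 139400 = 2464.65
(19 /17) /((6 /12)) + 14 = 276 /17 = 16.24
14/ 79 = 0.18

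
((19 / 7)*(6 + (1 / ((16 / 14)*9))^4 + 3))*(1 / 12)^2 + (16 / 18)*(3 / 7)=14915035699 / 27088846848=0.55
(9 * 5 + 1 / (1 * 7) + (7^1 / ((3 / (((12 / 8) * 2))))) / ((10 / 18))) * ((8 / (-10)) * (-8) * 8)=2956.43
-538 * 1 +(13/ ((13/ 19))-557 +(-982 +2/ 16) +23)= -16279/ 8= -2034.88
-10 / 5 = -2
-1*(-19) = 19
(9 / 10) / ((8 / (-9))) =-81 / 80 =-1.01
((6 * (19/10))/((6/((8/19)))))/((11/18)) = 72/55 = 1.31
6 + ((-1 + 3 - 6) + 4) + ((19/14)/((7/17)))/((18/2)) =5615/882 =6.37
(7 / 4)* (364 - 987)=-4361 / 4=-1090.25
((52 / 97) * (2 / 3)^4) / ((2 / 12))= 1664 / 2619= 0.64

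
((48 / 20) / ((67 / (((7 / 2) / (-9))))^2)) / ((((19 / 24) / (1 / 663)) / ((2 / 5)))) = 784 / 12723284925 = 0.00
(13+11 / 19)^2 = 184.39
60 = 60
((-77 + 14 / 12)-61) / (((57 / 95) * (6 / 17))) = -69785 / 108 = -646.16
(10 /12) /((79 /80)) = 200 /237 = 0.84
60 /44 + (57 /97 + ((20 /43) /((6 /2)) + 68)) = 9649642 /137643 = 70.11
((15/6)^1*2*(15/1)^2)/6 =375/2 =187.50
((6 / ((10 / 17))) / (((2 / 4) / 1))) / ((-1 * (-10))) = 51 / 25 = 2.04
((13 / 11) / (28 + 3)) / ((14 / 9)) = 117 / 4774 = 0.02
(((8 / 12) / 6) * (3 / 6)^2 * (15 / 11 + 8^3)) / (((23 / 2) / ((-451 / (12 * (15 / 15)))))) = -231527 / 4968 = -46.60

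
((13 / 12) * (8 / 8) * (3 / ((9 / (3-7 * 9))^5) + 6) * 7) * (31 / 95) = -4512914497 / 46170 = -97745.60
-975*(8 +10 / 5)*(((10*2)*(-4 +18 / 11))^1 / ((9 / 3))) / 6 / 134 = 422500 / 2211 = 191.09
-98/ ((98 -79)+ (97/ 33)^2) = -7623/ 2150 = -3.55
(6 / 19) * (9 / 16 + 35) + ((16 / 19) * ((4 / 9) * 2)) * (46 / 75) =1199329 / 102600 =11.69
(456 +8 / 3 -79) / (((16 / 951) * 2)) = 361063 / 32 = 11283.22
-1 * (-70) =70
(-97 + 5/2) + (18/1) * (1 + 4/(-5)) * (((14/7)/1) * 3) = -729/10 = -72.90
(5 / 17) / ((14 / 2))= 0.04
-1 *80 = -80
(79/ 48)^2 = 6241/ 2304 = 2.71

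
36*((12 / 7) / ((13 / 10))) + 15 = 5685 / 91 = 62.47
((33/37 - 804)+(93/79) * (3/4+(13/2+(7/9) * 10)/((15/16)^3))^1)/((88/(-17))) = 1573414473469/10417572000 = 151.03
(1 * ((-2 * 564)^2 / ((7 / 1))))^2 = 1618961043456 / 49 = 33040021295.02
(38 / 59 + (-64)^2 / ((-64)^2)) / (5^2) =97 / 1475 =0.07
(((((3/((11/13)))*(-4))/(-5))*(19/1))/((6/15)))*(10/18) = 2470/33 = 74.85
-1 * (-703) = 703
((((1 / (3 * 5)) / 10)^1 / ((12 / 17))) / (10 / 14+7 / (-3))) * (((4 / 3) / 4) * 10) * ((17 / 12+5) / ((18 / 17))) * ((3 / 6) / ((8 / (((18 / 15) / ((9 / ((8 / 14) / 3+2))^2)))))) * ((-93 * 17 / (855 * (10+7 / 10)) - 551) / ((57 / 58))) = 9643655753501 / 32844754411200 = 0.29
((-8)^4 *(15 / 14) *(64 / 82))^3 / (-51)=-787948263.48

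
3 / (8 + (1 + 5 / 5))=3 / 10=0.30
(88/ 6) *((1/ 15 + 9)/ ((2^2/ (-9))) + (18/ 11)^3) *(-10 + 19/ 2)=117.47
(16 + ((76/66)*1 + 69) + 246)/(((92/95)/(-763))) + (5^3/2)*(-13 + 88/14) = -5570474845/21252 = -262115.32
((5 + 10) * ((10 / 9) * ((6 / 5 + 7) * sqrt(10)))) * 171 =23370 * sqrt(10) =73902.43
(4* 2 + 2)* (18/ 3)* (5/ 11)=300/ 11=27.27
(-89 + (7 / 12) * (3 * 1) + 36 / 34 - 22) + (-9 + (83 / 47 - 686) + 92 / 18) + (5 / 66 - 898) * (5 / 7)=-3184232893 / 2214828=-1437.69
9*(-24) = -216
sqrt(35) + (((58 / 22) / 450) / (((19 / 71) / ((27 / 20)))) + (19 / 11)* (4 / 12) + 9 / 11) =892531 / 627000 + sqrt(35) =7.34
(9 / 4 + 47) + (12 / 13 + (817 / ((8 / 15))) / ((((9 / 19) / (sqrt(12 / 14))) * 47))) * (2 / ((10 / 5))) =113.88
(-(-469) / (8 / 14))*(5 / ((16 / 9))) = 147735 / 64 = 2308.36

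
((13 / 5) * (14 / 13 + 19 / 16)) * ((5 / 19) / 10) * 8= 471 / 380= 1.24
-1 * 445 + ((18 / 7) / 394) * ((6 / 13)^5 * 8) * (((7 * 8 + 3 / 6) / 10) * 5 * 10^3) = -212029421915 / 512013047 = -414.11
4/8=1/2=0.50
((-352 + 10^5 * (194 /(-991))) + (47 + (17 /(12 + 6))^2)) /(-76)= 6383244221 /24402384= 261.58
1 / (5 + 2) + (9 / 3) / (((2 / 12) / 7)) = 883 / 7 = 126.14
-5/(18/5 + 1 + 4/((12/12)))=-25/43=-0.58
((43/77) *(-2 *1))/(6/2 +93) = -43/3696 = -0.01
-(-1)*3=3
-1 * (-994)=994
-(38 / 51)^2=-1444 / 2601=-0.56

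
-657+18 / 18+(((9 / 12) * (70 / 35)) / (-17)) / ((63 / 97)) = -468481 / 714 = -656.14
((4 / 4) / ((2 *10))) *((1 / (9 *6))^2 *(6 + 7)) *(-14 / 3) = -0.00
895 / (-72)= -895 / 72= -12.43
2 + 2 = 4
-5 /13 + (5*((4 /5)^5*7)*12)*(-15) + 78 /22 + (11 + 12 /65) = -2818803 /1375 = -2050.04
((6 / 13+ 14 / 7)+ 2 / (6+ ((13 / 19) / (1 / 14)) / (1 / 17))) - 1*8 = -115241 / 20852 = -5.53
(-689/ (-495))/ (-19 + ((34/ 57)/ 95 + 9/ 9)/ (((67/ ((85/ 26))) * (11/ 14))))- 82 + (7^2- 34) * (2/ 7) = -1604954917673/ 20632479630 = -77.79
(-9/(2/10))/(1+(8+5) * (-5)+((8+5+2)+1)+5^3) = -45/77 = -0.58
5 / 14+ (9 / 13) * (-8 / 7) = -79 / 182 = -0.43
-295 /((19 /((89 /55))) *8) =-5251 /1672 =-3.14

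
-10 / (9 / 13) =-130 / 9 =-14.44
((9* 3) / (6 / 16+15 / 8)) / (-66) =-0.18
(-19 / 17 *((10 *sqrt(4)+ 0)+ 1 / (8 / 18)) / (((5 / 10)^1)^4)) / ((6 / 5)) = -331.57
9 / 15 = 3 / 5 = 0.60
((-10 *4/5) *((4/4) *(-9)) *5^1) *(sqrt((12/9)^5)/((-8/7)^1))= -1120 *sqrt(3)/3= -646.63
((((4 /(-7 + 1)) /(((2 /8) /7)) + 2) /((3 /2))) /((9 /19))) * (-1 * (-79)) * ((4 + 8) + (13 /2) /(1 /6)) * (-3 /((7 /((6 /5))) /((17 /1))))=17351560 /21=826264.76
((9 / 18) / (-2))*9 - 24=-105 / 4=-26.25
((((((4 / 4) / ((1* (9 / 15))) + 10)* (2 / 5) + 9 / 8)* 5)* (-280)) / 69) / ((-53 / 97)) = 2359525 / 10971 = 215.07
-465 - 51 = -516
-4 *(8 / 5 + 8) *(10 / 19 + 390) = -284928 / 19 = -14996.21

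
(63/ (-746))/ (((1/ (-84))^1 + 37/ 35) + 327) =-13230/ 51391567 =-0.00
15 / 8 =1.88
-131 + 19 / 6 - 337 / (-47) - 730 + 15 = -235657 / 282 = -835.66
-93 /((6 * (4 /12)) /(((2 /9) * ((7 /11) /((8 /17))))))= -3689 /264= -13.97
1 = 1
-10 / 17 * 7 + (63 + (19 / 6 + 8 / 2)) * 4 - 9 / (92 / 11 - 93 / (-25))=46741367 / 169473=275.80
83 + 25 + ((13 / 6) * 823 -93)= 10789 / 6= 1798.17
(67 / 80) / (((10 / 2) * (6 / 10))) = 67 / 240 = 0.28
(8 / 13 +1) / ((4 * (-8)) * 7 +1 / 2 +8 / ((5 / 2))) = -210 / 28639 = -0.01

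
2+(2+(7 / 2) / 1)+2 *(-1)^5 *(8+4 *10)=-88.50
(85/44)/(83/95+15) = 8075/66352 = 0.12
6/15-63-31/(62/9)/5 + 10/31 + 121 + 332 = 24169/62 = 389.82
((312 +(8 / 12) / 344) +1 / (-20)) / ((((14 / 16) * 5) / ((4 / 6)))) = 3219344 / 67725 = 47.54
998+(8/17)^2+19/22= 999.09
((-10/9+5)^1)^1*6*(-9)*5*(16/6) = -2800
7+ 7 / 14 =15 / 2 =7.50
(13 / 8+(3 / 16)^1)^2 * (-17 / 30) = -1.86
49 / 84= 7 / 12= 0.58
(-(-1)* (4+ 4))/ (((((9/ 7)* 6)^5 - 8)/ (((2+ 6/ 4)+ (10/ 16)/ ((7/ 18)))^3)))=143286143/ 3672244544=0.04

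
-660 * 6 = -3960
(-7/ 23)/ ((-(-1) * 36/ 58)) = -203/ 414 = -0.49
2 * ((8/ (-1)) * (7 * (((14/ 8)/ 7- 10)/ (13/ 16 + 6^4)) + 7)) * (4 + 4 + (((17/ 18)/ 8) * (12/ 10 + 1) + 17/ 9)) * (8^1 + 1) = -1053311357/ 103745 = -10152.89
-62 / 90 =-31 / 45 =-0.69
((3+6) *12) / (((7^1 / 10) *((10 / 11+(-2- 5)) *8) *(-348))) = 495 / 54404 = 0.01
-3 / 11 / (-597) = 0.00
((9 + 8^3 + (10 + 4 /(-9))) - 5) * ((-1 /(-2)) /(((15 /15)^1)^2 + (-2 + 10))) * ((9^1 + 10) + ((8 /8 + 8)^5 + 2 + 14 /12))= 838219855 /486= 1724732.21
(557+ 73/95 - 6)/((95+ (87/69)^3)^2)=3879872614801/66167476464510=0.06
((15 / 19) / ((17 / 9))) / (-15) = -9 / 323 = -0.03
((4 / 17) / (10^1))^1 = 2 / 85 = 0.02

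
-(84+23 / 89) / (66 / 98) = -367451 / 2937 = -125.11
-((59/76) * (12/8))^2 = -1.36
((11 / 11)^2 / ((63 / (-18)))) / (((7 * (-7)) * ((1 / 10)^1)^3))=2000 / 343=5.83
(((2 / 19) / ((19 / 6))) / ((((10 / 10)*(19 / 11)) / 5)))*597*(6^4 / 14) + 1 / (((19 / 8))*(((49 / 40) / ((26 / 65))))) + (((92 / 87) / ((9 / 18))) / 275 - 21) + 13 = 5309.97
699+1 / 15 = 10486 / 15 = 699.07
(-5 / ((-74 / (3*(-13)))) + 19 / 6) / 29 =0.02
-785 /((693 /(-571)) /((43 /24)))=19274105 /16632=1158.86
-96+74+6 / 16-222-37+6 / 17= -38117 / 136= -280.27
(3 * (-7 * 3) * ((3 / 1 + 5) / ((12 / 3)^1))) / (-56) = 9 / 4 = 2.25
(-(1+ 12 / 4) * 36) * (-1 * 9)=1296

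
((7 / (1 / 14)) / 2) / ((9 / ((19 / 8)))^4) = 6385729 / 26873856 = 0.24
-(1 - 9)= 8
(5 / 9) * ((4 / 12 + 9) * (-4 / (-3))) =6.91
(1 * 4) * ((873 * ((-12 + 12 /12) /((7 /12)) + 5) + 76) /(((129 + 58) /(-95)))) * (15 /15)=31976620 /1309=24428.28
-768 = -768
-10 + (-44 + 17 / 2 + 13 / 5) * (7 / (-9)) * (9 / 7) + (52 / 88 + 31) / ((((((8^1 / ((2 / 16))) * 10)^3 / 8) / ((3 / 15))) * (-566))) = 9343821414261 / 408027136000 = 22.90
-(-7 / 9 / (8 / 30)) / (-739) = -35 / 8868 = -0.00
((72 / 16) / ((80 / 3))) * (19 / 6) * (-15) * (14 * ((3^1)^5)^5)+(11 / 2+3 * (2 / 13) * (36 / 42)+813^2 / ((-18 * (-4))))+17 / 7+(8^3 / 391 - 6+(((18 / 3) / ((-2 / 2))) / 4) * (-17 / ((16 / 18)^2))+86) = -433036909002497748189 / 4554368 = -95081668631629.62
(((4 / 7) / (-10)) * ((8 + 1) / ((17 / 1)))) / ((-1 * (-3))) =-6 / 595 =-0.01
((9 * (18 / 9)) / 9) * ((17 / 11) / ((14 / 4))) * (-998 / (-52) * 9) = 152694 / 1001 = 152.54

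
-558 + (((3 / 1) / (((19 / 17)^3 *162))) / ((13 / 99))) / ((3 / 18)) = -49701143 / 89167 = -557.39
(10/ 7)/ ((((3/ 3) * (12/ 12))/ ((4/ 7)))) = 40/ 49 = 0.82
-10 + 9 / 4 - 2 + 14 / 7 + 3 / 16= -121 / 16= -7.56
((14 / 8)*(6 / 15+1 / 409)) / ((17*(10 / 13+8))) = 74893 / 15852840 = 0.00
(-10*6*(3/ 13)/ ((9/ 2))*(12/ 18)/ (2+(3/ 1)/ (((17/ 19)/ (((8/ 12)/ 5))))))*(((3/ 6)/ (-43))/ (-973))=-425/ 42424746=-0.00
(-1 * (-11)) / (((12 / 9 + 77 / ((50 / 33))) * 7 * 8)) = 825 / 219044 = 0.00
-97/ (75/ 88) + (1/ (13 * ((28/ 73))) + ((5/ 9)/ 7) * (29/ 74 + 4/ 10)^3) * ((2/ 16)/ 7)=-7554154246363/ 66375691200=-113.81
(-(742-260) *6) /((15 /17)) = -16388 /5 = -3277.60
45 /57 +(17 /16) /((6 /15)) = 2095 /608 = 3.45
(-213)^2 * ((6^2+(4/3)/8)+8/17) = 56514651/34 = 1662195.62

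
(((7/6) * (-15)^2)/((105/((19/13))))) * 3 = 285/26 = 10.96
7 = 7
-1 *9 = -9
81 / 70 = 1.16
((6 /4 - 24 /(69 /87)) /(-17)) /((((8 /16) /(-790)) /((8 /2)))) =-10692.28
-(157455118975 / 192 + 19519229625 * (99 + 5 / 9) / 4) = -93433347086975 / 192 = -486632016077.99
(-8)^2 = 64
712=712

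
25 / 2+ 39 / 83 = 2153 / 166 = 12.97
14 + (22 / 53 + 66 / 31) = 27182 / 1643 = 16.54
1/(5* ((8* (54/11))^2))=121/933120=0.00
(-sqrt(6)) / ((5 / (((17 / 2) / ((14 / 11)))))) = -187* sqrt(6) / 140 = -3.27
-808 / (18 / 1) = -404 / 9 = -44.89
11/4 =2.75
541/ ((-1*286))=-541/ 286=-1.89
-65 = -65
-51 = -51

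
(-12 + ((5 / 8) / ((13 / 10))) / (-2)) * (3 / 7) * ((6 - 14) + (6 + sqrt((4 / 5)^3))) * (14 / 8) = 3819 / 208 - 3819 * sqrt(5) / 1300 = 11.79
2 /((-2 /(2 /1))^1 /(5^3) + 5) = 125 /312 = 0.40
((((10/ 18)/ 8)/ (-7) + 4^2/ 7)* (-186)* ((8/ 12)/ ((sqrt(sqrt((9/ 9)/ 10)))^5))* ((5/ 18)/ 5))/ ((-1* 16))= 177785* 10^(1/ 4)/ 18144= 17.42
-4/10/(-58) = 1/145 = 0.01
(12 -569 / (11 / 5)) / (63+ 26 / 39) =-8139 / 2101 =-3.87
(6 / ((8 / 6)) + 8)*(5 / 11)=5.68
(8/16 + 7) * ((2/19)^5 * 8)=1920/2476099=0.00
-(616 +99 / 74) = -45683 / 74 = -617.34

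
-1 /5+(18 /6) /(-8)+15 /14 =139 /280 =0.50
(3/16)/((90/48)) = 1/10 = 0.10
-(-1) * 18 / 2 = 9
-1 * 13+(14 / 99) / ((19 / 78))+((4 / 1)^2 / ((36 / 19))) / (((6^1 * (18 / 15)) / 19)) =166996 / 16929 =9.86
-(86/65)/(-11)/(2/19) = 1.14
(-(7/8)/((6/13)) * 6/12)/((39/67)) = -469/288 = -1.63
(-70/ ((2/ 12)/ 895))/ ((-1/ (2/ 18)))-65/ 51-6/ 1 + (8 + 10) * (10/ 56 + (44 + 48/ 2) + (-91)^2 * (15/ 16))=521872543/ 2856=182728.48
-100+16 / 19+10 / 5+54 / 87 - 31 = -70273 / 551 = -127.54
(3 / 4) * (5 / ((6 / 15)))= 75 / 8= 9.38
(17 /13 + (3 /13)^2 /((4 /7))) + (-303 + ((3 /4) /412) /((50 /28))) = -1049983601 /3481400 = -301.60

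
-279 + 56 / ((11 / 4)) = -2845 / 11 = -258.64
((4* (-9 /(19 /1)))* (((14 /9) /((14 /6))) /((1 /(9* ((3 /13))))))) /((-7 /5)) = 3240 /1729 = 1.87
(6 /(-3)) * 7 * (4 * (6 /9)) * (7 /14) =-56 /3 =-18.67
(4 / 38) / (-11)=-2 / 209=-0.01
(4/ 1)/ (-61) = -4/ 61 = -0.07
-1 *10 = -10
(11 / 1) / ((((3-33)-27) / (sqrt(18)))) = -11*sqrt(2) / 19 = -0.82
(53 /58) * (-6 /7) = -159 /203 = -0.78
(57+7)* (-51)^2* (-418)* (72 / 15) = -1669966848 / 5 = -333993369.60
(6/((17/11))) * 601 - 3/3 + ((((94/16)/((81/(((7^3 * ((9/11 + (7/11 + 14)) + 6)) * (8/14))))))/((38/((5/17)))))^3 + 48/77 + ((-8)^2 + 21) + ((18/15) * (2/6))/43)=87212119026220770601933/35873783186942716785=2431.08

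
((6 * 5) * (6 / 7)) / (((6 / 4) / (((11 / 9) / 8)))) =2.62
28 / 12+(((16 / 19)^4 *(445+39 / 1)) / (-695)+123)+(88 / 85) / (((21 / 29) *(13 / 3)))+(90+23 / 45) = 272164891383649 / 1261049201685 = 215.82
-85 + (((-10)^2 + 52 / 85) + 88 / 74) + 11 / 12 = 668663 / 37740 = 17.72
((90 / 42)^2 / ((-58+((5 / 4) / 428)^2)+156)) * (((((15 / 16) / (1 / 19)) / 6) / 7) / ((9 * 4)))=54382750 / 98520760191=0.00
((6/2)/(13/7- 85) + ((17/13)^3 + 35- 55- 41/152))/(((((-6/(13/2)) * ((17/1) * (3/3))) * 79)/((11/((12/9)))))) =6438523971/53542423168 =0.12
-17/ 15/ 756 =-17/ 11340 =-0.00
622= 622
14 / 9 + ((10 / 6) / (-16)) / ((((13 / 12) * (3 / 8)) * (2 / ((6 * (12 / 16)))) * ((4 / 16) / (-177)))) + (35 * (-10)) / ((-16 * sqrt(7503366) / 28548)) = 525 * sqrt(7503366) / 6308 + 47972 / 117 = 638.00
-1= -1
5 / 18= 0.28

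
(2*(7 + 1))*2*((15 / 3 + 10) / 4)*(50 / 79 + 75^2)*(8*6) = 2559888000 / 79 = 32403645.57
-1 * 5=-5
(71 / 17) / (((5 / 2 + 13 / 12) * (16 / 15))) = 3195 / 2924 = 1.09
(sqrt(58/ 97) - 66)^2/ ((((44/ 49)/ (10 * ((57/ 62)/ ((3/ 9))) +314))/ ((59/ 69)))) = 6468331364705/ 4564626 - 30612799 * sqrt(5626)/ 69161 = 1383855.88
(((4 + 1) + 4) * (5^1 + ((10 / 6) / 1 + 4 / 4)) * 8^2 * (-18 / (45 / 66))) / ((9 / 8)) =-518144 / 5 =-103628.80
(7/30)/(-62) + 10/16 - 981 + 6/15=-3645521/3720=-979.98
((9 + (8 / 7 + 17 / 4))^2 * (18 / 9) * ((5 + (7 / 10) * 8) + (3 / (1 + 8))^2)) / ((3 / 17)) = 665389673 / 26460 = 25147.00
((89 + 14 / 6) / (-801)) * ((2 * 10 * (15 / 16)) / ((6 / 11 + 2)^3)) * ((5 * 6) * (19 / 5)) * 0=0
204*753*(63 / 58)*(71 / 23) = 343553238 / 667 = 515072.32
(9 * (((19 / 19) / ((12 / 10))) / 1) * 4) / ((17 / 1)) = 30 / 17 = 1.76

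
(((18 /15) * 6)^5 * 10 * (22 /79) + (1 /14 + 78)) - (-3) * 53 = 37411040041 /691250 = 54120.85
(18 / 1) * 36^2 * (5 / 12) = 9720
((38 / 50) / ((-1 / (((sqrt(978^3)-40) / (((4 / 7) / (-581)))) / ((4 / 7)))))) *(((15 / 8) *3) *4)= -4868199 / 4 +2380549311 *sqrt(978) / 80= 929369181.11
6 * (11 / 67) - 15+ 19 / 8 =-6239 / 536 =-11.64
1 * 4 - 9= -5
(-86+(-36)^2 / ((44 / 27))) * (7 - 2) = 39010 / 11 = 3546.36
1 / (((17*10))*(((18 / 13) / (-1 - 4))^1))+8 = 4883 / 612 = 7.98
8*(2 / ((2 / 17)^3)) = 9826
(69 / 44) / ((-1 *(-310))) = 69 / 13640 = 0.01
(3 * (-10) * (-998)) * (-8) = -239520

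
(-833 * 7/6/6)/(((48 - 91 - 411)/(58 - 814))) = -122451/454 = -269.72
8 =8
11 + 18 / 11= 139 / 11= 12.64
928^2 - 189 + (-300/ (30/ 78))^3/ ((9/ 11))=-579147005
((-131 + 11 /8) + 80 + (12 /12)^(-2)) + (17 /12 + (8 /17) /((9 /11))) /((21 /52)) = -1123081 /25704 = -43.69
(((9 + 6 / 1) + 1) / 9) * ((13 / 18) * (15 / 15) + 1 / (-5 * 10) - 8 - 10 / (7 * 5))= -191104 / 14175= -13.48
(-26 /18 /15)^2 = 169 /18225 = 0.01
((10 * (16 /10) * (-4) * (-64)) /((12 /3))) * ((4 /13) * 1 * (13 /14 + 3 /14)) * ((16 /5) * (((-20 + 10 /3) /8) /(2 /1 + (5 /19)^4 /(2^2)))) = -341628682240 /284791689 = -1199.57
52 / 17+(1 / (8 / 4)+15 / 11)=1841 / 374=4.92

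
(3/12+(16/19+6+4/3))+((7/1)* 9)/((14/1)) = 2947/228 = 12.93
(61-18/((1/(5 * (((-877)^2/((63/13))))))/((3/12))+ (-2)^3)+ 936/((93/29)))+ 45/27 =6635367869653/18597527502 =356.79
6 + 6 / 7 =48 / 7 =6.86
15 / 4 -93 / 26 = 9 / 52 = 0.17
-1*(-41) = 41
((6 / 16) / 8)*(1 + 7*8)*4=171 / 16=10.69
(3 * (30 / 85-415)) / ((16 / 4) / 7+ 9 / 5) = -740145 / 1411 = -524.55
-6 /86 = -3 /43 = -0.07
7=7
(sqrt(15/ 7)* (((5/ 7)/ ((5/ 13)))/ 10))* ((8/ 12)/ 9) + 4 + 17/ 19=13* sqrt(105)/ 6615 + 93/ 19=4.91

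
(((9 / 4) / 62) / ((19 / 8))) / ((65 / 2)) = 18 / 38285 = 0.00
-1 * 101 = -101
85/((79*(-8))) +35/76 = 3915/12008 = 0.33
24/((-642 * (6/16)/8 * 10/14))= -1792/1605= -1.12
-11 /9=-1.22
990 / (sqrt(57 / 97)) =330* sqrt(5529) / 19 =1291.47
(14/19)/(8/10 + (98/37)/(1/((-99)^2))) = 1295/45625061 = 0.00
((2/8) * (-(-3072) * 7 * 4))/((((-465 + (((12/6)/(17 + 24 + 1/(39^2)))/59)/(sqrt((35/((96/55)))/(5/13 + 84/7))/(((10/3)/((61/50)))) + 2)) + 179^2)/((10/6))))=38233945634976000 * sqrt(19734)/1468064618866736834621696779 + 1666310970732851510208767360/1468064618866736834621696779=1.14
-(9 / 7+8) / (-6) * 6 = 65 / 7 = 9.29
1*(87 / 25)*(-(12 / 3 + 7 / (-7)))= -261 / 25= -10.44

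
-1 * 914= -914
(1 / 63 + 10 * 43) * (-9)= -27091 / 7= -3870.14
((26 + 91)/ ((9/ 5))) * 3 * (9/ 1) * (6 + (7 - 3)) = 17550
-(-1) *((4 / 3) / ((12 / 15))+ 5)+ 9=15.67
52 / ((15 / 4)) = 208 / 15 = 13.87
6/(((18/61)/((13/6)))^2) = 628849/1944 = 323.48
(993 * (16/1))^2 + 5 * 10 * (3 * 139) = 252449394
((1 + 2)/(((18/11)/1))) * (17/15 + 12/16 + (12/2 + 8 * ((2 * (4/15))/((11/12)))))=1655/72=22.99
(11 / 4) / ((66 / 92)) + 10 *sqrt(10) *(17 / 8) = 23 / 6 + 85 *sqrt(10) / 4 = 71.03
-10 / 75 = -2 / 15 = -0.13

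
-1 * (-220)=220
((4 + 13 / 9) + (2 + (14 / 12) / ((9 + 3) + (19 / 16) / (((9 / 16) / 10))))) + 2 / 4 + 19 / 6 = 59789 / 5364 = 11.15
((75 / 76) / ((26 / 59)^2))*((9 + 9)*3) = 7049025 / 25688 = 274.41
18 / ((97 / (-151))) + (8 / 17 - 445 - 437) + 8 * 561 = 5900864 / 1649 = 3578.45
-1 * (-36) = 36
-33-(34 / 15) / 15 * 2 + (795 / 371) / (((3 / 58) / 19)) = 1187299 / 1575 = 753.84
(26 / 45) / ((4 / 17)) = 221 / 90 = 2.46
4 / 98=2 / 49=0.04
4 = 4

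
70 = 70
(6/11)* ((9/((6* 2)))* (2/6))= 3/22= 0.14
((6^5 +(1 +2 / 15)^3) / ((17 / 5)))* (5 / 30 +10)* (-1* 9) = -1601183693 / 7650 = -209305.06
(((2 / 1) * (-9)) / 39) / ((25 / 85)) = -102 / 65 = -1.57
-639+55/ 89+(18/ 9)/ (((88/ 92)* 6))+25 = -3600959/ 5874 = -613.03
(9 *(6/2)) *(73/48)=657/16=41.06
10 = 10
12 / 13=0.92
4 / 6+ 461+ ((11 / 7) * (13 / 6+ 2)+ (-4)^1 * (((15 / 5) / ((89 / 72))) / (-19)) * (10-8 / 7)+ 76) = 12990865 / 23674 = 548.74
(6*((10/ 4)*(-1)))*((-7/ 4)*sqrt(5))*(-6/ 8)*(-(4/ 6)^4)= 35*sqrt(5)/ 9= 8.70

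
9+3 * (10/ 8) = 51/ 4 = 12.75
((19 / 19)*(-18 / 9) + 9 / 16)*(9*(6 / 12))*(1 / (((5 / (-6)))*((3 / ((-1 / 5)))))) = -207 / 400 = -0.52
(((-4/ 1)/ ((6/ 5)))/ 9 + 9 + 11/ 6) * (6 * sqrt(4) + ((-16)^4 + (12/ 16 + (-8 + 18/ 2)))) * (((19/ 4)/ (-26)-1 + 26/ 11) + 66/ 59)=22993631763655/ 14579136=1577160.11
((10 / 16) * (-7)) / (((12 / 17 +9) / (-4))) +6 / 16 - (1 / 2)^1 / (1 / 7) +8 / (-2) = -1405 / 264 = -5.32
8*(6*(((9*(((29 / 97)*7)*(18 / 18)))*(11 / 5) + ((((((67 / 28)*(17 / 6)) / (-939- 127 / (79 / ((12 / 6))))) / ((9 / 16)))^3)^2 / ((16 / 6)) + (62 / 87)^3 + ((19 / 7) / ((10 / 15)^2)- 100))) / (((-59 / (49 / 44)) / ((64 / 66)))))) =40763796756966451321122412240946612439312992558748448 / 890676013112263342791604982438867551608231100453125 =45.77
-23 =-23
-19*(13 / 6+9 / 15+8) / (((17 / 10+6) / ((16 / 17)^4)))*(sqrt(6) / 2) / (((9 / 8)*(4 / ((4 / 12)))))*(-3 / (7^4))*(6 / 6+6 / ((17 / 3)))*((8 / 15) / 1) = 189267968*sqrt(6) / 178675723611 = 0.00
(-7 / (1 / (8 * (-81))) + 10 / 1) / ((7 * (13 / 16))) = 72736 / 91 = 799.30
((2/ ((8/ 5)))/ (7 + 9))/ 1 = 5/ 64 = 0.08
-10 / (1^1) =-10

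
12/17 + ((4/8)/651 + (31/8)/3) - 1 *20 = -1593797/88536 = -18.00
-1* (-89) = 89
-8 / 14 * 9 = -36 / 7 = -5.14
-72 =-72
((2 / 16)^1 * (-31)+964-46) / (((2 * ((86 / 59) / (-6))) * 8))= -1294401 / 5504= -235.17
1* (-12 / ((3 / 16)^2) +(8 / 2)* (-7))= -1108 / 3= -369.33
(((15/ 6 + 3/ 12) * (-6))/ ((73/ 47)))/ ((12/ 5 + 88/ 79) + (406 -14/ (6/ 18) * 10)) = 612645/ 604732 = 1.01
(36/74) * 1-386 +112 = -273.51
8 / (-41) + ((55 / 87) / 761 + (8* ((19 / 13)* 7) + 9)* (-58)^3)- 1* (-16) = -625491276532381 / 35288331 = -17725158.96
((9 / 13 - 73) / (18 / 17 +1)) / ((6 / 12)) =-6392 / 91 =-70.24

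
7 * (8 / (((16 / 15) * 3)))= 35 / 2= 17.50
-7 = -7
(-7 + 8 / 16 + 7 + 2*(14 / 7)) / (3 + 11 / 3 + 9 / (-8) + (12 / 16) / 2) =54 / 71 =0.76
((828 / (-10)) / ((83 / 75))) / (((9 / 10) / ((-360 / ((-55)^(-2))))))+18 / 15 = 90531326.50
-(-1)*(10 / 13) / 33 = 10 / 429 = 0.02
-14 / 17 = -0.82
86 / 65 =1.32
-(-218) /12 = 109 /6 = 18.17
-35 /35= -1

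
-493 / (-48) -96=-4115 / 48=-85.73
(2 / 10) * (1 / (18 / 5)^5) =625 / 1889568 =0.00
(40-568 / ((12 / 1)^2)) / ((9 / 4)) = 1298 / 81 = 16.02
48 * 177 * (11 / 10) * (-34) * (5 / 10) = -794376 / 5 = -158875.20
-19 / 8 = -2.38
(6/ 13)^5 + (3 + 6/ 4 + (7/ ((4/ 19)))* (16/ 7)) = 59793725/ 742586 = 80.52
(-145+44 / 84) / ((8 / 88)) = -33374 / 21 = -1589.24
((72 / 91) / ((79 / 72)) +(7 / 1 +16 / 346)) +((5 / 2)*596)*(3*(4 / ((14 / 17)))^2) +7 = 918211474434 / 8705879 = 105470.28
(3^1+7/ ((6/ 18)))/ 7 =24/ 7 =3.43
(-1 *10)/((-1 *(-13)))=-10/13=-0.77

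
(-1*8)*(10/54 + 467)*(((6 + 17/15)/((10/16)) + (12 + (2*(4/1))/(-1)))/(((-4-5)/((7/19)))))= 816579904/346275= 2358.18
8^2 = 64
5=5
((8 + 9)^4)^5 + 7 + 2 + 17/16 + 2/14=455193917544528122508980455/112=4064231406647572522401611.00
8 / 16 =1 / 2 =0.50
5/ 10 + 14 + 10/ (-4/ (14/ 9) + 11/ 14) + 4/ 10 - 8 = 13/ 10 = 1.30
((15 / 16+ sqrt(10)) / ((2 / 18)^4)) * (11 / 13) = 1082565 / 208+ 72171 * sqrt(10) / 13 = 22760.39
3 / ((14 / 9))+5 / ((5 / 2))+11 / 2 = 66 / 7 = 9.43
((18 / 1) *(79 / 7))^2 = 41267.02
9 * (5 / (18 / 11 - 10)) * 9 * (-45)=200475 / 92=2179.08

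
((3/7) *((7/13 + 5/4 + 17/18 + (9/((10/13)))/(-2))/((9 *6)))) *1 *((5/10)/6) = -521/252720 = -0.00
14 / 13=1.08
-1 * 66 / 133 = -66 / 133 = -0.50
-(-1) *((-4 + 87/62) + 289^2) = 5178141/62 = 83518.40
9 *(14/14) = 9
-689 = -689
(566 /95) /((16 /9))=2547 /760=3.35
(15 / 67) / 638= 0.00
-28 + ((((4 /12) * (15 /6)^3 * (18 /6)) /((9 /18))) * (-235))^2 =53930636.06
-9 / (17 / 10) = -90 / 17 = -5.29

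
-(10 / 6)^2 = -25 / 9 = -2.78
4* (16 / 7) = 64 / 7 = 9.14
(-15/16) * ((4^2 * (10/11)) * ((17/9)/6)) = -425/99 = -4.29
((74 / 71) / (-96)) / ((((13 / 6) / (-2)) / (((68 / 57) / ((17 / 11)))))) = 407 / 52611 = 0.01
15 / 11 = 1.36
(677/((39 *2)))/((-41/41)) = -677/78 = -8.68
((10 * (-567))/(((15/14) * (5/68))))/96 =-7497/10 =-749.70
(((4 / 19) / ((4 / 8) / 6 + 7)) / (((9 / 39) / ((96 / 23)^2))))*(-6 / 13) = -884736 / 854335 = -1.04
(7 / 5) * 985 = 1379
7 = 7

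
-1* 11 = -11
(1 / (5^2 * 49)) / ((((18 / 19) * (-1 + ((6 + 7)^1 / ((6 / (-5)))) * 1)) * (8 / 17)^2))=-5491 / 16699200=-0.00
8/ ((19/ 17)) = 136/ 19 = 7.16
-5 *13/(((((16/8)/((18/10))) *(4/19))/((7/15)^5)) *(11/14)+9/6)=-6.63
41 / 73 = 0.56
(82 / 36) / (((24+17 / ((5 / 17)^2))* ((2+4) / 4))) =1025 / 148851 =0.01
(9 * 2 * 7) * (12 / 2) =756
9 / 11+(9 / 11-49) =-521 / 11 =-47.36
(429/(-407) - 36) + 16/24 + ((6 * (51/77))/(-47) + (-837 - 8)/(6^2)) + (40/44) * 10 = -245138519/4820508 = -50.85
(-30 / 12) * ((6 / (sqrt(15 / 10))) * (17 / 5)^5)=-1419857 * sqrt(6) / 625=-5564.68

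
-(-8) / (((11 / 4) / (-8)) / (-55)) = 1280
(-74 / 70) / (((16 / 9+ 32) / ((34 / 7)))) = -5661 / 37240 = -0.15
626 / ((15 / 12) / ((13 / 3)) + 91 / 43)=1399736 / 5377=260.32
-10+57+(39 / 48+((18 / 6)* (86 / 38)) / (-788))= 2862879 / 59888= 47.80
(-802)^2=643204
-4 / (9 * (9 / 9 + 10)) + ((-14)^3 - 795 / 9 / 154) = -3804035 / 1386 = -2744.61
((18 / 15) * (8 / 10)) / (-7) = -24 / 175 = -0.14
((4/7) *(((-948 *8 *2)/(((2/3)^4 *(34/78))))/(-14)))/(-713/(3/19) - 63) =-2246049/1430261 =-1.57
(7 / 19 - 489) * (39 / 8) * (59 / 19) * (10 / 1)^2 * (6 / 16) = -400546575 / 1444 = -277386.82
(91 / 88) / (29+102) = 91 / 11528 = 0.01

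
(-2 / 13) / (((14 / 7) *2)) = -1 / 26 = -0.04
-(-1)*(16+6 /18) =49 /3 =16.33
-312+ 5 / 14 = -4363 / 14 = -311.64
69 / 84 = 23 / 28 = 0.82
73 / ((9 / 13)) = 949 / 9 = 105.44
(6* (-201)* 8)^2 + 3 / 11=1023922947 / 11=93083904.27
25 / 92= 0.27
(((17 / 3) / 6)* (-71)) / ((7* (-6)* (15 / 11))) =13277 / 11340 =1.17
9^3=729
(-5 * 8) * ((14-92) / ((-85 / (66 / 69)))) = -13728 / 391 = -35.11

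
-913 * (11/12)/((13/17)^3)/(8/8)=-49341259/26364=-1871.54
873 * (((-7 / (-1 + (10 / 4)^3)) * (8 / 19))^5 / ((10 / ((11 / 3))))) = -9627743108988928 / 90478639812478905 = -0.11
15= 15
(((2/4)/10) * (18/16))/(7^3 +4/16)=9/54920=0.00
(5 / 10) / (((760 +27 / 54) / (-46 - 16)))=-0.04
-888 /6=-148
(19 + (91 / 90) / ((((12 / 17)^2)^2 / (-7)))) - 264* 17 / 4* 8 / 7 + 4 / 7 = -1291.22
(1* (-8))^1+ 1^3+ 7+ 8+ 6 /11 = 94 /11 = 8.55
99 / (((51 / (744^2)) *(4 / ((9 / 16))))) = 2568753 / 17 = 151103.12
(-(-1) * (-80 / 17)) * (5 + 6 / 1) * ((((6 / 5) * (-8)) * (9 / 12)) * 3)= 1118.12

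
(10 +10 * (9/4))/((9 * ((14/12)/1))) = 65/21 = 3.10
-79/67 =-1.18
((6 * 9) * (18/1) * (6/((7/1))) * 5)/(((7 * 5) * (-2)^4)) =729/98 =7.44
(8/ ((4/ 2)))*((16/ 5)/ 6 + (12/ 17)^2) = 17888/ 4335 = 4.13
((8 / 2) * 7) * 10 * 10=2800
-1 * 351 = -351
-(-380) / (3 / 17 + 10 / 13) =4420 / 11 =401.82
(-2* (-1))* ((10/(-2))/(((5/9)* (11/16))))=-288/11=-26.18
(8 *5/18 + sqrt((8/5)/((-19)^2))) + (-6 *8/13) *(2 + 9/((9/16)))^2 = -139708/117 + 2 *sqrt(10)/95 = -1194.02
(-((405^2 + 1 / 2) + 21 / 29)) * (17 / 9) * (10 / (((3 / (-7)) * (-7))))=-808649285 / 783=-1032757.71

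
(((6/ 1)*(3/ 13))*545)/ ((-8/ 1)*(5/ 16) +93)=19620/ 2353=8.34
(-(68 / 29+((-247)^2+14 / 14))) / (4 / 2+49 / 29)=-1769358 / 107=-16536.06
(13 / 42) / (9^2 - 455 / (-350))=65 / 17283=0.00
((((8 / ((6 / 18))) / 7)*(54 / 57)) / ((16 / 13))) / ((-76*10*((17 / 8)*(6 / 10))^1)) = -117 / 42959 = -0.00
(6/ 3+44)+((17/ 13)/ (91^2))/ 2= 9904093/ 215306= 46.00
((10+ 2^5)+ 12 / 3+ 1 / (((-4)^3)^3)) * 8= 12058623 / 32768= 368.00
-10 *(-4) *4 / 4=40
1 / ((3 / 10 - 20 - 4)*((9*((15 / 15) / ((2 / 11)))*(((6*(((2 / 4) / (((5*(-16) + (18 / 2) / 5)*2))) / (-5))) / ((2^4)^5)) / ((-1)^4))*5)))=-3279945728 / 70389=-46597.42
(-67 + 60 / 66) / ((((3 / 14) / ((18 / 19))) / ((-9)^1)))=549612 / 209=2629.72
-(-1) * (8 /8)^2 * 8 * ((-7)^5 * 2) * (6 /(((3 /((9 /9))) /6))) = -3226944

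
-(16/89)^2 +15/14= 115231/110894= 1.04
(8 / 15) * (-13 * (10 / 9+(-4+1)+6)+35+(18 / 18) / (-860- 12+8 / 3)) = -86591 / 8802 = -9.84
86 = 86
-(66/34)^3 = -35937/4913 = -7.31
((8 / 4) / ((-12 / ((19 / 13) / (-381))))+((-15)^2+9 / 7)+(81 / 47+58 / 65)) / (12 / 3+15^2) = 11190131557 / 11194919190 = 1.00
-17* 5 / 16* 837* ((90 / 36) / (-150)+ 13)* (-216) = 12469939.88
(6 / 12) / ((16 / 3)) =3 / 32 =0.09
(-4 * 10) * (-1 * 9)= 360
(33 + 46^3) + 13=97382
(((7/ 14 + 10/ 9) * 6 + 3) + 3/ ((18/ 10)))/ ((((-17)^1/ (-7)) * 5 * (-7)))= -43/ 255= -0.17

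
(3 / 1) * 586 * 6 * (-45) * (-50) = 23733000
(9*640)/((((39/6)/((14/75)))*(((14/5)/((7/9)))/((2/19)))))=3584/741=4.84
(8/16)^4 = 1/16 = 0.06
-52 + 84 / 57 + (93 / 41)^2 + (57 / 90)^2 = -1292956121 / 28745100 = -44.98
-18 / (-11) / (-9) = -2 / 11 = -0.18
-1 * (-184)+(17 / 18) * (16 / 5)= 8416 / 45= 187.02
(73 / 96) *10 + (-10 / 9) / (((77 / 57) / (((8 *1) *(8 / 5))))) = -10807 / 3696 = -2.92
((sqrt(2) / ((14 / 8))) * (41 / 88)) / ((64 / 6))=123 * sqrt(2) / 4928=0.04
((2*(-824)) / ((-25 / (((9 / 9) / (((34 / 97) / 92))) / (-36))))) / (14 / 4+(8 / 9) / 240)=-5515032 / 40205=-137.17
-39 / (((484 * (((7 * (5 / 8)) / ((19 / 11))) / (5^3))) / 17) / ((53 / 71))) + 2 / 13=-432643636 / 8599591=-50.31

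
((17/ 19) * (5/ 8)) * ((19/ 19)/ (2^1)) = 85/ 304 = 0.28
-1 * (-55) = 55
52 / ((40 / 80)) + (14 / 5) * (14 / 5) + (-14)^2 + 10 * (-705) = -168554 / 25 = -6742.16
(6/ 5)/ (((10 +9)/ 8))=48/ 95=0.51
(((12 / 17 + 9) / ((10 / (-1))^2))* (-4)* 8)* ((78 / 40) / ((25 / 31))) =-79794 / 10625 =-7.51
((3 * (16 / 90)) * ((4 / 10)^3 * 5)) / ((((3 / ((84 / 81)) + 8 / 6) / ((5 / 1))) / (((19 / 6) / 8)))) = 2128 / 26625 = 0.08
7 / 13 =0.54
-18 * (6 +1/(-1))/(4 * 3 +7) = -90/19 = -4.74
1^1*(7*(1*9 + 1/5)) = 322/5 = 64.40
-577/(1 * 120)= -577/120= -4.81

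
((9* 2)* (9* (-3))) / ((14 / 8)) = -1944 / 7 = -277.71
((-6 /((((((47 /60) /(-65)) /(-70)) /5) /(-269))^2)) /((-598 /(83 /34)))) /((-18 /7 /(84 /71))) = -42179427701775000000 /61324049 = -687812177923.46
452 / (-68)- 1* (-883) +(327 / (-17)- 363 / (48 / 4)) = 56227 / 68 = 826.87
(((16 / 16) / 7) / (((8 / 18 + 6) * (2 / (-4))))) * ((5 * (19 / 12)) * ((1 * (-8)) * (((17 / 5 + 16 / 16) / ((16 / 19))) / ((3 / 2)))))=3971 / 406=9.78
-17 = -17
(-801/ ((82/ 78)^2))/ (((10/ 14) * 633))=-2842749/ 1773455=-1.60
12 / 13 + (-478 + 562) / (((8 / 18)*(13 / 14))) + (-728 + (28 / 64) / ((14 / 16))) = -13599 / 26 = -523.04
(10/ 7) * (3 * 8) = 240/ 7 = 34.29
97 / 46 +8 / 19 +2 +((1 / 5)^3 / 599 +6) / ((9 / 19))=17.20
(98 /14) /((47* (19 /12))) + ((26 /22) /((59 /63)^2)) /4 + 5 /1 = 742819157 /136775452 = 5.43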